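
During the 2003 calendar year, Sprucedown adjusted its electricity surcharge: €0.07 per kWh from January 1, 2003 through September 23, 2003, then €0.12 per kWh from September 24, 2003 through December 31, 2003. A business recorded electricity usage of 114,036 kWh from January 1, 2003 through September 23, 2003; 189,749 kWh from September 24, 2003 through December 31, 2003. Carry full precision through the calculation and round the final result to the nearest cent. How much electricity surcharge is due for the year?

January 1 – September 23, 2003: 114,036 kWh at €0.07/kWh → €7,982.52
September 24 – December 31, 2003: 189,749 kWh at €0.12/kWh → €22,769.88

€30,752.40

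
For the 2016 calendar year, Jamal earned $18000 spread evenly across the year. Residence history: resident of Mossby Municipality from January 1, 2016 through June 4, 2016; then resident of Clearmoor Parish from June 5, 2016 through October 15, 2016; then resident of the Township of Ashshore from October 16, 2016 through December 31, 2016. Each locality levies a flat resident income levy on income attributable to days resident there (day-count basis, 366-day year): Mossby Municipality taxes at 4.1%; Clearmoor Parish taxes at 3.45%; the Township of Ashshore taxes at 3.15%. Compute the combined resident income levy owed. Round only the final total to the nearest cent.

Mossby Municipality, January 1 – June 4, 2016: 156 days → $18000 × 4.1% × 156/366 = $314.5574
Clearmoor Parish, June 5 – October 15, 2016: 133 days → $18000 × 3.45% × 133/366 = $225.6639
The Township of Ashshore, October 16 – December 31, 2016: 77 days → $18000 × 3.15% × 77/366 = $119.2869
Total = $659.5082

$659.51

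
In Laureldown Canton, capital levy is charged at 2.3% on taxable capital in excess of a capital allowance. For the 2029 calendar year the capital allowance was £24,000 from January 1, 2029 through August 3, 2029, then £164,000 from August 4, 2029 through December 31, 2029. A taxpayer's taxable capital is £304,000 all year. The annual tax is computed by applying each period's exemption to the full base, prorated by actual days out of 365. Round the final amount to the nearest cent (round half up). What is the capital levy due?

January 1 – August 3, 2029: 215 days, exemption £24,000 → (£304,000 − £24,000) × 2.3% × 215/365 = £3,793.4247
August 4 – December 31, 2029: 150 days, exemption £164,000 → (£304,000 − £164,000) × 2.3% × 150/365 = £1,323.2877
Total = £5,116.7123

£5,116.71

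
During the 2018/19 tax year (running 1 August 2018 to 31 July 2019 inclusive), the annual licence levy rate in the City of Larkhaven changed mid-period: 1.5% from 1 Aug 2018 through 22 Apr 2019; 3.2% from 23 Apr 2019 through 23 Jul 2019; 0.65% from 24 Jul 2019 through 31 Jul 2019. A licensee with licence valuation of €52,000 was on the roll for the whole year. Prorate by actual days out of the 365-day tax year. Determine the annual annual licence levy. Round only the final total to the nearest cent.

1 Aug 2018 – 22 Apr 2019: 265 days at 1.5% → €52,000 × 1.5% × 265/365 = €566.3014
23 Apr – 23 Jul 2019: 92 days at 3.2% → €52,000 × 3.2% × 92/365 = €419.4192
24 Jul – 31 Jul 2019: 8 days at 0.65% → €52,000 × 0.65% × 8/365 = €7.4082
Total = €993.1288

€993.13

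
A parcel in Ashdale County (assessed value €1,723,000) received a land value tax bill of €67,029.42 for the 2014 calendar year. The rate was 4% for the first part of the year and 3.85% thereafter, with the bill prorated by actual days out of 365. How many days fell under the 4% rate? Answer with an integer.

98 days

Let d = days at the first rate; then 365 − d days at the second rate.
€1,723,000 × [4%·d + 3.85%·(365−d)] / 365 = €67,029.42
Solving gives d = 98, so the new rate took effect on 9 Apr 2014.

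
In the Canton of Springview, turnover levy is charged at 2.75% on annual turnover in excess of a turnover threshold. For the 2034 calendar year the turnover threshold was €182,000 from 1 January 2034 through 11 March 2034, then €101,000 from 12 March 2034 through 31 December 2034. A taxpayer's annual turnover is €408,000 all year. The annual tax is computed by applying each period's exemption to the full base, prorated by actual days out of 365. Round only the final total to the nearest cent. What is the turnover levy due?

€8,015.31

1 January – 11 March 2034: 70 days, exemption €182,000 → (€408,000 − €182,000) × 2.75% × 70/365 = €1,191.9178
12 March – 31 December 2034: 295 days, exemption €101,000 → (€408,000 − €101,000) × 2.75% × 295/365 = €6,823.3904
Total = €8,015.3082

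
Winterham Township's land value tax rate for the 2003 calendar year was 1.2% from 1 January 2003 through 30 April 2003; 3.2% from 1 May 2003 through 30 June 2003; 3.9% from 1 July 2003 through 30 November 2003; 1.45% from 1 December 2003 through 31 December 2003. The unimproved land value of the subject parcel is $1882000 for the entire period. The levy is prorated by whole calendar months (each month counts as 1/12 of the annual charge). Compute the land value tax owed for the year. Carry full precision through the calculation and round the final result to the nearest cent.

$50421.92

1 January – 30 April 2003: 4 months at 1.2% → $1882000 × 1.2% × 4/12 = $7528.0000
1 May – 30 June 2003: 2 months at 3.2% → $1882000 × 3.2% × 2/12 = $10037.3333
1 July – 30 November 2003: 5 months at 3.9% → $1882000 × 3.9% × 5/12 = $30582.5000
1 December – 31 December 2003: 1 month at 1.45% → $1882000 × 1.45% × 1/12 = $2274.0833
Total = $50421.9167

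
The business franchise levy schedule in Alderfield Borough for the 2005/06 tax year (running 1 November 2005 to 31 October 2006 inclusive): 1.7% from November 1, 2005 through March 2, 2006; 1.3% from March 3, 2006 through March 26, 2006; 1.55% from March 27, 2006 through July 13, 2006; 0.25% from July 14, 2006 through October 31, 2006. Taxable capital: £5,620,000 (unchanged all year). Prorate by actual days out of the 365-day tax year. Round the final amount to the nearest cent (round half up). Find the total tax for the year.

£66,985.78

November 1, 2005 – March 2, 2006: 122 days at 1.7% → £5,620,000 × 1.7% × 122/365 = £31,933.9178
March 3 – March 26, 2006: 24 days at 1.3% → £5,620,000 × 1.3% × 24/365 = £4,803.9452
March 27 – July 13, 2006: 109 days at 1.55% → £5,620,000 × 1.55% × 109/365 = £26,013.6712
July 14 – October 31, 2006: 110 days at 0.25% → £5,620,000 × 0.25% × 110/365 = £4,234.2466
Total = £66,985.7808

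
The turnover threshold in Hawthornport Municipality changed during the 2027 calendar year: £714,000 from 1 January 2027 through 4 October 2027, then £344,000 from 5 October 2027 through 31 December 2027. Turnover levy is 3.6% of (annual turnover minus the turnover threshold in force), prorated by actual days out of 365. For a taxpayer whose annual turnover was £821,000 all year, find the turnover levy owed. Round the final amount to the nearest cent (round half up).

£7,063.40

1 January – 4 October 2027: 277 days, exemption £714,000 → (£821,000 − £714,000) × 3.6% × 277/365 = £2,923.2986
5 October – 31 December 2027: 88 days, exemption £344,000 → (£821,000 − £344,000) × 3.6% × 88/365 = £4,140.0986
Total = £7,063.3973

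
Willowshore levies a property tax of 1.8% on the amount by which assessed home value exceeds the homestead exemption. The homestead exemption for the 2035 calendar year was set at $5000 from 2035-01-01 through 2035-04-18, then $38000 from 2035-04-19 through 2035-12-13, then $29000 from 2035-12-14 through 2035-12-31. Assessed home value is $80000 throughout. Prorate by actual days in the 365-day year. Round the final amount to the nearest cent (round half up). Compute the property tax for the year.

$939.75

2035-01-01 to 2035-04-18: 108 days, exemption $5000 → ($80000 − $5000) × 1.8% × 108/365 = $399.4521
2035-04-19 to 2035-12-13: 239 days, exemption $38000 → ($80000 − $38000) × 1.8% × 239/365 = $495.0247
2035-12-14 to 2035-12-31: 18 days, exemption $29000 → ($80000 − $29000) × 1.8% × 18/365 = $45.2712
Total = $939.7479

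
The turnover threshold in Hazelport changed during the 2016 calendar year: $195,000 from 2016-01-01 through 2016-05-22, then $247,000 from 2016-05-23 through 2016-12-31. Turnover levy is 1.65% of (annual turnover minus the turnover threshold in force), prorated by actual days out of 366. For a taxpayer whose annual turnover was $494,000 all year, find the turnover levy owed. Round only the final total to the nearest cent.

2016-01-01 to 2016-05-22: 143 days, exemption $195,000 → ($494,000 − $195,000) × 1.65% × 143/366 = $1,927.5697
2016-05-23 to 2016-12-31: 223 days, exemption $247,000 → ($494,000 − $247,000) × 1.65% × 223/366 = $2,483.1598
Total = $4,410.7295

$4,410.73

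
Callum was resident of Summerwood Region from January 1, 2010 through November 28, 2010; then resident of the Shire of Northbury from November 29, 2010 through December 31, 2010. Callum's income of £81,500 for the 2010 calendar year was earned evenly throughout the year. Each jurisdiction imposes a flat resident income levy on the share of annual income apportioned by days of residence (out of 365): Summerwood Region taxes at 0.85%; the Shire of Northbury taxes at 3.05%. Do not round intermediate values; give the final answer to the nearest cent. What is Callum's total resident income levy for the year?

£854.86

Summerwood Region, January 1 – November 28, 2010: 332 days → £81,500 × 0.85% × 332/365 = £630.1178
The Shire of Northbury, November 29 – December 31, 2010: 33 days → £81,500 × 3.05% × 33/365 = £224.7390
Total = £854.8568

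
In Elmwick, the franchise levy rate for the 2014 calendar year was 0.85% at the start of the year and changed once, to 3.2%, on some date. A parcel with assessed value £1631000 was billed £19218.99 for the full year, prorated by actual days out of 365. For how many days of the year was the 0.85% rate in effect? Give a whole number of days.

Let d = days at the first rate; then 365 − d days at the second rate.
£1631000 × [0.85%·d + 3.2%·(365−d)] / 365 = £19218.99
Solving gives d = 314, so the new rate took effect on 11 Nov 2014.

314 days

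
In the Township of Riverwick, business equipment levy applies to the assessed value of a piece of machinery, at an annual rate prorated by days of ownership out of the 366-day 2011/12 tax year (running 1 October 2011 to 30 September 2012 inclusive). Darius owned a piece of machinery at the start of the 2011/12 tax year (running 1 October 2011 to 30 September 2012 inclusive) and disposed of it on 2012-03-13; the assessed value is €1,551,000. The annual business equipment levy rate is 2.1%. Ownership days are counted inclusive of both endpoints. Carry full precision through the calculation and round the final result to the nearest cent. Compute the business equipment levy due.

Days held (2011-10-01 to 2012-03-13): 165 out of 366
Tax = €1,551,000 × 2.1% × 165/366 = €14,683.6475

€14,683.65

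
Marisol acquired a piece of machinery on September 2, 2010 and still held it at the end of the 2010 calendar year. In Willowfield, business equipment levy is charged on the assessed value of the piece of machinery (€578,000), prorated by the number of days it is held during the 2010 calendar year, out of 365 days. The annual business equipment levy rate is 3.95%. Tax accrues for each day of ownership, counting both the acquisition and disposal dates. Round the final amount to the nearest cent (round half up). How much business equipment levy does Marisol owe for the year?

Days held (September 2 – December 31, 2010): 121 out of 365
Tax = €578,000 × 3.95% × 121/365 = €7,568.6329

€7,568.63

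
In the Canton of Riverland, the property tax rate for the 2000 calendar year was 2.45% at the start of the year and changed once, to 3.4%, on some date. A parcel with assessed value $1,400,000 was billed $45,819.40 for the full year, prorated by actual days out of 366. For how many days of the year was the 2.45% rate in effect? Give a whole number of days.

Let d = days at the first rate; then 366 − d days at the second rate.
$1,400,000 × [2.45%·d + 3.4%·(366−d)] / 366 = $45,819.40
Solving gives d = 49, so the new rate took effect on February 19, 2000.

49 days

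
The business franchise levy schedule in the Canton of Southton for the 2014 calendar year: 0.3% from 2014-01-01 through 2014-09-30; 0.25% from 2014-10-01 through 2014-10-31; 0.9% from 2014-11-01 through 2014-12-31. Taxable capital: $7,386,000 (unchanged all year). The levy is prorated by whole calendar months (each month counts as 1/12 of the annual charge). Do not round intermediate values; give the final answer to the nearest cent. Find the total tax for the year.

$29,236.25

2014-01-01 to 2014-09-30: 9 months at 0.3% → $7,386,000 × 0.3% × 9/12 = $16,618.5000
2014-10-01 to 2014-10-31: 1 month at 0.25% → $7,386,000 × 0.25% × 1/12 = $1,538.7500
2014-11-01 to 2014-12-31: 2 months at 0.9% → $7,386,000 × 0.9% × 2/12 = $11,079.0000
Total = $29,236.2500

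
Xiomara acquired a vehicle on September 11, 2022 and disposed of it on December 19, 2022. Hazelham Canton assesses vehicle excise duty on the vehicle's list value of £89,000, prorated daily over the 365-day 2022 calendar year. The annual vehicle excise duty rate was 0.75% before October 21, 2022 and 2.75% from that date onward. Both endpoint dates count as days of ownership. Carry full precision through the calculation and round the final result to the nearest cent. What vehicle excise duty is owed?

£475.48

September 11 – October 20, 2022: 40 days at 0.75% → £89,000 × 0.75% × 40/365 = £73.1507
October 21 – December 19, 2022: 60 days at 2.75% → £89,000 × 2.75% × 60/365 = £402.3288
Total = £475.4795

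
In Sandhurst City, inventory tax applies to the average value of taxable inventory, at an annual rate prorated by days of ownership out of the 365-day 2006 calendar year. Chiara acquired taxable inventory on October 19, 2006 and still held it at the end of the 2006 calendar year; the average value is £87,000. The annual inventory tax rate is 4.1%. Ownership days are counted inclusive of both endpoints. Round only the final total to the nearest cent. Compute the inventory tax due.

£723.17

Days held (October 19 – December 31, 2006): 74 out of 365
Tax = £87,000 × 4.1% × 74/365 = £723.1726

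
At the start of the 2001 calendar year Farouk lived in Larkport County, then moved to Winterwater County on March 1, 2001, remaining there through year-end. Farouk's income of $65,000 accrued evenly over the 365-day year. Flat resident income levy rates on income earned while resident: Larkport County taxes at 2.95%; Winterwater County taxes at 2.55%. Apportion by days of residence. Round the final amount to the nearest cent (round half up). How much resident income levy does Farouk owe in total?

Larkport County, January 1 – February 28, 2001: 59 days → $65,000 × 2.95% × 59/365 = $309.9521
Winterwater County, March 1 – December 31, 2001: 306 days → $65,000 × 2.55% × 306/365 = $1,389.5753
Total = $1,699.5274

$1,699.53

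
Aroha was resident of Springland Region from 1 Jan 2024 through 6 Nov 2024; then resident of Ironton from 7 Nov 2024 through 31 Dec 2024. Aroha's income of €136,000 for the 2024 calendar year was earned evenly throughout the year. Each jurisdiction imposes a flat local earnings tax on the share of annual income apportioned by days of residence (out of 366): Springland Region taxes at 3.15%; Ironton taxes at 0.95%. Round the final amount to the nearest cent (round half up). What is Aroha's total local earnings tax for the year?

Springland Region, 1 Jan – 6 Nov 2024: 311 days → €136,000 × 3.15% × 311/366 = €3,640.2295
Ironton, 7 Nov – 31 Dec 2024: 55 days → €136,000 × 0.95% × 55/366 = €194.1530
Total = €3,834.3825

€3,834.38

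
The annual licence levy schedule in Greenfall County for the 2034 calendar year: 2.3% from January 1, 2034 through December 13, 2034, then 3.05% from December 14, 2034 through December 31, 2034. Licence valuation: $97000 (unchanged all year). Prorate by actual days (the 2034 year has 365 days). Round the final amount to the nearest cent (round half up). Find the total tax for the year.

January 1 – December 13, 2034: 347 days at 2.3% → $97000 × 2.3% × 347/365 = $2120.9781
December 14 – December 31, 2034: 18 days at 3.05% → $97000 × 3.05% × 18/365 = $145.8986
Total = $2266.8767

$2266.88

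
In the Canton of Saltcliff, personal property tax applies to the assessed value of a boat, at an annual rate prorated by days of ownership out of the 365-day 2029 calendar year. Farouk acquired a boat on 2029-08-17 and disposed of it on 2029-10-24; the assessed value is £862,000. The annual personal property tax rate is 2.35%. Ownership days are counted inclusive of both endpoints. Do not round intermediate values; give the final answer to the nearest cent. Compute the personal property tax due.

Days held (2029-08-17 to 2029-10-24): 69 out of 365
Tax = £862,000 × 2.35% × 69/365 = £3,829.4055

£3,829.41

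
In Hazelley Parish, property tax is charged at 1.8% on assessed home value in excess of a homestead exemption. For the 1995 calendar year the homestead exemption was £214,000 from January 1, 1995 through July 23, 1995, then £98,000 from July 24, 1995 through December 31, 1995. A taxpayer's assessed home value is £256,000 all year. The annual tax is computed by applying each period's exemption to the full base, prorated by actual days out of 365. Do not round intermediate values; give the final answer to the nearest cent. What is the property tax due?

£1,677.01

January 1 – July 23, 1995: 204 days, exemption £214,000 → (£256,000 − £214,000) × 1.8% × 204/365 = £422.5315
July 24 – December 31, 1995: 161 days, exemption £98,000 → (£256,000 − £98,000) × 1.8% × 161/365 = £1,254.4767
Total = £1,677.0082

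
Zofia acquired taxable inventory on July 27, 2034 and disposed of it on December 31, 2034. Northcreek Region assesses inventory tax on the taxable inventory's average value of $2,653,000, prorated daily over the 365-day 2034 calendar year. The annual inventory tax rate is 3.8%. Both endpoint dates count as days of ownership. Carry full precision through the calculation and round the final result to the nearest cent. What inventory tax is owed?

$43,640.03

Days held (July 27 – December 31, 2034): 158 out of 365
Tax = $2,653,000 × 3.8% × 158/365 = $43,640.0329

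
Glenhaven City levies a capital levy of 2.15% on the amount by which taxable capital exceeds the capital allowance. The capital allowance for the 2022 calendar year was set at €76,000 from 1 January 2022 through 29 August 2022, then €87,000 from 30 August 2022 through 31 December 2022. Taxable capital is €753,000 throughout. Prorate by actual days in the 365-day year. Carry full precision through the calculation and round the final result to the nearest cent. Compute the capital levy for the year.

€14,475.15

1 January – 29 August 2022: 241 days, exemption €76,000 → (€753,000 − €76,000) × 2.15% × 241/365 = €9,610.6178
30 August – 31 December 2022: 124 days, exemption €87,000 → (€753,000 − €87,000) × 2.15% × 124/365 = €4,864.5370
Total = €14,475.1548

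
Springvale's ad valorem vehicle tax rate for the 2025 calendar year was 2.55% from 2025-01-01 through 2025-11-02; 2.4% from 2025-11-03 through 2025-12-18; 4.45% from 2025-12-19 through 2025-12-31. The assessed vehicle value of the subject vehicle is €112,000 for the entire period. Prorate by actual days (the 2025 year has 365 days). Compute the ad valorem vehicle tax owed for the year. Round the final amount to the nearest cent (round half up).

2025-01-01 to 2025-11-02: 306 days at 2.55% → €112,000 × 2.55% × 306/365 = €2,394.3452
2025-11-03 to 2025-12-18: 46 days at 2.4% → €112,000 × 2.4% × 46/365 = €338.7616
2025-12-19 to 2025-12-31: 13 days at 4.45% → €112,000 × 4.45% × 13/365 = €177.5123
Total = €2,910.6192

€2,910.62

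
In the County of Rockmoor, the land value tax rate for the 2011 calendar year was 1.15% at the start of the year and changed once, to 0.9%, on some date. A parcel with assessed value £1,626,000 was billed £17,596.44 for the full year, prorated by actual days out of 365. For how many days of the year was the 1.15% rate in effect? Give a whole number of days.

266 days

Let d = days at the first rate; then 365 − d days at the second rate.
£1,626,000 × [1.15%·d + 0.9%·(365−d)] / 365 = £17,596.44
Solving gives d = 266, so the new rate took effect on 24 Sep 2011.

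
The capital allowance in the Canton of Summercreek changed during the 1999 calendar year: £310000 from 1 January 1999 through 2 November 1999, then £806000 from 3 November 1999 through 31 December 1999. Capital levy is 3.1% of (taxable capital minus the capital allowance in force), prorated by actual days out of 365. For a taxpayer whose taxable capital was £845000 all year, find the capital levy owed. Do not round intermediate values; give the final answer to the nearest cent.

£14099.56

1 January – 2 November 1999: 306 days, exemption £310000 → (£845000 − £310000) × 3.1% × 306/365 = £13904.1370
3 November – 31 December 1999: 59 days, exemption £806000 → (£845000 − £806000) × 3.1% × 59/365 = £195.4274
Total = £14099.5644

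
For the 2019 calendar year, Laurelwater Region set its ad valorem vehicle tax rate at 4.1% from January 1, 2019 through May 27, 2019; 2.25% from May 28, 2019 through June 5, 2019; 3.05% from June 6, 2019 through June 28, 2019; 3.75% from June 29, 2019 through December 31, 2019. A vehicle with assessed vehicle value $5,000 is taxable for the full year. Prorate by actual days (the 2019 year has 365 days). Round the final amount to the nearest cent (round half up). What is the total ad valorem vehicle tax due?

January 1 – May 27, 2019: 147 days at 4.1% → $5,000 × 4.1% × 147/365 = $82.5616
May 28 – June 5, 2019: 9 days at 2.25% → $5,000 × 2.25% × 9/365 = $2.7740
June 6 – June 28, 2019: 23 days at 3.05% → $5,000 × 3.05% × 23/365 = $9.6096
June 29 – December 31, 2019: 186 days at 3.75% → $5,000 × 3.75% × 186/365 = $95.5479
Total = $190.4932

$190.49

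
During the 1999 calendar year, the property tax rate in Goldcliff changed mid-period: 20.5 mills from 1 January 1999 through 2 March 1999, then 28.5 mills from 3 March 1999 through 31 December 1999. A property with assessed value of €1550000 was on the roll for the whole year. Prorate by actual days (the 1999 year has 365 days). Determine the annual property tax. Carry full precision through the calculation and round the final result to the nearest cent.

€42102.67

1 January – 2 March 1999: 61 days at 20.5 mills → €1550000 × 2.05% × 61/365 = €5310.3425
3 March – 31 December 1999: 304 days at 28.5 mills → €1550000 × 2.85% × 304/365 = €36792.3288
Total = €42102.6712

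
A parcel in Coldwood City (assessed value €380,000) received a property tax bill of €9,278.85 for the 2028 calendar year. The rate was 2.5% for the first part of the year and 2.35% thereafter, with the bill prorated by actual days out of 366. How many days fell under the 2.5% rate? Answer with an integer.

224 days

Let d = days at the first rate; then 366 − d days at the second rate.
€380,000 × [2.5%·d + 2.35%·(366−d)] / 366 = €9,278.85
Solving gives d = 224, so the new rate took effect on 12 August 2028.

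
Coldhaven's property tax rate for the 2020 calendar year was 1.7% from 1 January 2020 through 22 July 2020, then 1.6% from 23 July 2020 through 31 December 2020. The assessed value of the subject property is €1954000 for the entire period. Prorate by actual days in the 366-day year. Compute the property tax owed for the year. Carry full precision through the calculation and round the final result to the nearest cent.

€32353.11

1 January – 22 July 2020: 204 days at 1.7% → €1954000 × 1.7% × 204/366 = €18514.9508
23 July – 31 December 2020: 162 days at 1.6% → €1954000 × 1.6% × 162/366 = €13838.1639
Total = €32353.1148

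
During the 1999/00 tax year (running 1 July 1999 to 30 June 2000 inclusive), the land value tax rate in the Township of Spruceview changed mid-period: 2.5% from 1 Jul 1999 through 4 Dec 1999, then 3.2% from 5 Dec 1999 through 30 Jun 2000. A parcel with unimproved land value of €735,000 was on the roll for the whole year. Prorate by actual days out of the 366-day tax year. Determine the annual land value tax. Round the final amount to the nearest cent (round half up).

€21,312.99

1 Jul – 4 Dec 1999: 157 days at 2.5% → €735,000 × 2.5% × 157/366 = €7,882.1721
5 Dec 1999 – 30 Jun 2000: 209 days at 3.2% → €735,000 × 3.2% × 209/366 = €13,430.8197
Total = €21,312.9918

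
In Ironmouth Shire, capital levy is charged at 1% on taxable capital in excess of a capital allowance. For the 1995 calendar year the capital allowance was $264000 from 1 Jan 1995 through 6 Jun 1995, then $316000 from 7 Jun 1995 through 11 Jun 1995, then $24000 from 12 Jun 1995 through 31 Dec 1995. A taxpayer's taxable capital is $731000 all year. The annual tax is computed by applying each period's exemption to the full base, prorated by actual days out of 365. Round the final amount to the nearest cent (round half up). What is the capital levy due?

$5997.67

1 Jan – 6 Jun 1995: 157 days, exemption $264000 → ($731000 − $264000) × 1% × 157/365 = $2008.7397
7 Jun – 11 Jun 1995: 5 days, exemption $316000 → ($731000 − $316000) × 1% × 5/365 = $56.8493
12 Jun – 31 Dec 1995: 203 days, exemption $24000 → ($731000 − $24000) × 1% × 203/365 = $3932.0822
Total = $5997.6712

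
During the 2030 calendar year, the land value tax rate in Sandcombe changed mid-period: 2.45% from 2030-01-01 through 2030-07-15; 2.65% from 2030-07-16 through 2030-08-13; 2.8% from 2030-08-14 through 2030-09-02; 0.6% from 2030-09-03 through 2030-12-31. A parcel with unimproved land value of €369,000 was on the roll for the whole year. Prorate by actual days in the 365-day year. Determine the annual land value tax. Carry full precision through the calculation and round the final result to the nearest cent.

€6,925.57

2030-01-01 to 2030-07-15: 196 days at 2.45% → €369,000 × 2.45% × 196/365 = €4,854.6247
2030-07-16 to 2030-08-13: 29 days at 2.65% → €369,000 × 2.65% × 29/365 = €776.9219
2030-08-14 to 2030-09-02: 20 days at 2.8% → €369,000 × 2.8% × 20/365 = €566.1370
2030-09-03 to 2030-12-31: 120 days at 0.6% → €369,000 × 0.6% × 120/365 = €727.8904
Total = €6,925.5740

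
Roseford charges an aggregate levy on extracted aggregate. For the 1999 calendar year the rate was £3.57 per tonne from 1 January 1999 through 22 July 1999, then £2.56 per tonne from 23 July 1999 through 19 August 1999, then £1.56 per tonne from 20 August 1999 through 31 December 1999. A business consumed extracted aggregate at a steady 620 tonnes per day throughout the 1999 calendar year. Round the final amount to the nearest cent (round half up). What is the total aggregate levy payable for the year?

1 January – 22 July 1999: 203 days × 620 tonnes/day = 125,860 tonnes at £3.57/tonne → £449,320.20
23 July – 19 August 1999: 28 days × 620 tonnes/day = 17,360 tonnes at £2.56/tonne → £44,441.60
20 August – 31 December 1999: 134 days × 620 tonnes/day = 83,080 tonnes at £1.56/tonne → £129,604.80

£623,366.60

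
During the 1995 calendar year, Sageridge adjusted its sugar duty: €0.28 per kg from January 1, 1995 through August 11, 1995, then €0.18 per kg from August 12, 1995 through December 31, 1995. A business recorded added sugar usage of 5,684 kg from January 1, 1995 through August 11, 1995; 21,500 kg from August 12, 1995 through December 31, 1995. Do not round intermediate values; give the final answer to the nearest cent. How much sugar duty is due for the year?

€5,461.52

January 1 – August 11, 1995: 5,684 kg at €0.28/kg → €1,591.52
August 12 – December 31, 1995: 21,500 kg at €0.18/kg → €3,870.00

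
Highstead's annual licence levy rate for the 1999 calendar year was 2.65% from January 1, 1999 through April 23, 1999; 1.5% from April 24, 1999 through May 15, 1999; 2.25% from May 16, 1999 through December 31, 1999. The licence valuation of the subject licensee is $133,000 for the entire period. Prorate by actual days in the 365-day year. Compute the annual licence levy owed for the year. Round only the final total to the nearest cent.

$3,097.08

January 1 – April 23, 1999: 113 days at 2.65% → $133,000 × 2.65% × 113/365 = $1,091.1466
April 24 – May 15, 1999: 22 days at 1.5% → $133,000 × 1.5% × 22/365 = $120.2466
May 16 – December 31, 1999: 230 days at 2.25% → $133,000 × 2.25% × 230/365 = $1,885.6849
Total = $3,097.0781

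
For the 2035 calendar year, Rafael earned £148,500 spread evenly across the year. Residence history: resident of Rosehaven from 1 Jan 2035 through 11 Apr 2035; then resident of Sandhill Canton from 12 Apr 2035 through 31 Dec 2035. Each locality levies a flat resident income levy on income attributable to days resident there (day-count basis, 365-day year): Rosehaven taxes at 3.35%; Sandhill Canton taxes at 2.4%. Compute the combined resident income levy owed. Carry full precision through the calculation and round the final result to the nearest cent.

Rosehaven, 1 Jan – 11 Apr 2035: 101 days → £148,500 × 3.35% × 101/365 = £1,376.5747
Sandhill Canton, 12 Apr – 31 Dec 2035: 264 days → £148,500 × 2.4% × 264/365 = £2,577.7973
Total = £3,954.3719

£3,954.37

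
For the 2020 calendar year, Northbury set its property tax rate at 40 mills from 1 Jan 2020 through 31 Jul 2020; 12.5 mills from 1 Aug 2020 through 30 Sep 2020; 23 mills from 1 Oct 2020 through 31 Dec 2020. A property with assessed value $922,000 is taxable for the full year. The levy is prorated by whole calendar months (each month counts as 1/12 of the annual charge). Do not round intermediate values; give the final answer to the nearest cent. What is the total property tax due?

1 Jan – 31 Jul 2020: 7 months at 40 mills → $922,000 × 4% × 7/12 = $21,513.3333
1 Aug – 30 Sep 2020: 2 months at 12.5 mills → $922,000 × 1.25% × 2/12 = $1,920.8333
1 Oct – 31 Dec 2020: 3 months at 23 mills → $922,000 × 2.3% × 3/12 = $5,301.5000
Total = $28,735.6667

$28,735.67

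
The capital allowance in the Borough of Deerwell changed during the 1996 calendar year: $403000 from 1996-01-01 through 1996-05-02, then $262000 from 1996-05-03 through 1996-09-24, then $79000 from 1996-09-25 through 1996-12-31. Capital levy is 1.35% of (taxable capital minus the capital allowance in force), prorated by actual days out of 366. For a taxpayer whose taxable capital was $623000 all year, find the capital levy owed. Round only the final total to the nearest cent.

1996-01-01 to 1996-05-02: 123 days, exemption $403000 → ($623000 − $403000) × 1.35% × 123/366 = $998.1148
1996-05-03 to 1996-09-24: 145 days, exemption $262000 → ($623000 − $262000) × 1.35% × 145/366 = $1930.7582
1996-09-25 to 1996-12-31: 98 days, exemption $79000 → ($623000 − $79000) × 1.35% × 98/366 = $1966.4262
Total = $4895.2992

$4895.30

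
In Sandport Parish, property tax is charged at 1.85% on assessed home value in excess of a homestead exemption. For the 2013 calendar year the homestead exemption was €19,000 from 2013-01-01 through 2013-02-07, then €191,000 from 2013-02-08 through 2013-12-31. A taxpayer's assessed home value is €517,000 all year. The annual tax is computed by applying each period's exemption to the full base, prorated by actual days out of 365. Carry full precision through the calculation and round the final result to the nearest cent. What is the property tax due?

€6,362.28

2013-01-01 to 2013-02-07: 38 days, exemption €19,000 → (€517,000 − €19,000) × 1.85% × 38/365 = €959.1616
2013-02-08 to 2013-12-31: 327 days, exemption €191,000 → (€517,000 − €191,000) × 1.85% × 327/365 = €5,403.1151
Total = €6,362.2767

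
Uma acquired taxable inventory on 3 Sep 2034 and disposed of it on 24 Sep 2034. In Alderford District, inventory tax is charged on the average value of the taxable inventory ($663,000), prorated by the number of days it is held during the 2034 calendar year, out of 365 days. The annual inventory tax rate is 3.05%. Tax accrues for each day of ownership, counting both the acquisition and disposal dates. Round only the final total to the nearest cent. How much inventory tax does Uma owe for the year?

Days held (3 Sep – 24 Sep 2034): 22 out of 365
Tax = $663,000 × 3.05% × 22/365 = $1,218.8301

$1,218.83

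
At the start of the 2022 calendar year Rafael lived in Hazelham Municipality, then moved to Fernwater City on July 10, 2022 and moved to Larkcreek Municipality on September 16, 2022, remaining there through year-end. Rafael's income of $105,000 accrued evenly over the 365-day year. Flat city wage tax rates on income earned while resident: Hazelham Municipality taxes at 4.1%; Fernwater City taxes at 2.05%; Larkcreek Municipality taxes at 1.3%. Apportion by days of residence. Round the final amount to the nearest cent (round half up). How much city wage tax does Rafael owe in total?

$3,042.12

Hazelham Municipality, January 1 – July 9, 2022: 190 days → $105,000 × 4.1% × 190/365 = $2,240.9589
Fernwater City, July 10 – September 15, 2022: 68 days → $105,000 × 2.05% × 68/365 = $401.0137
Larkcreek Municipality, September 16 – December 31, 2022: 107 days → $105,000 × 1.3% × 107/365 = $400.1507
Total = $3,042.1233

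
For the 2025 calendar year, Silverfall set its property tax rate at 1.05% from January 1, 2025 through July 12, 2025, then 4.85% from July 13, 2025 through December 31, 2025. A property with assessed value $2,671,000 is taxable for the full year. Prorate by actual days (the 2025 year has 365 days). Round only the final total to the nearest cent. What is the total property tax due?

$75,874.69

January 1 – July 12, 2025: 193 days at 1.05% → $2,671,000 × 1.05% × 193/365 = $14,829.5384
July 13 – December 31, 2025: 172 days at 4.85% → $2,671,000 × 4.85% × 172/365 = $61,045.1562
Total = $75,874.6945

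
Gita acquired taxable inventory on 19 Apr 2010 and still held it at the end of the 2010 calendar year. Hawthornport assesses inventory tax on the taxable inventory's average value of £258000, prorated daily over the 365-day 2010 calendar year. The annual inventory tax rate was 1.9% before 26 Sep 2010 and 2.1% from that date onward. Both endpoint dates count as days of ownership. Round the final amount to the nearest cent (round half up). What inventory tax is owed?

£3588.67

19 Apr – 25 Sep 2010: 160 days at 1.9% → £258000 × 1.9% × 160/365 = £2148.8219
26 Sep – 31 Dec 2010: 97 days at 2.1% → £258000 × 2.1% × 97/365 = £1439.8521
Total = £3588.6740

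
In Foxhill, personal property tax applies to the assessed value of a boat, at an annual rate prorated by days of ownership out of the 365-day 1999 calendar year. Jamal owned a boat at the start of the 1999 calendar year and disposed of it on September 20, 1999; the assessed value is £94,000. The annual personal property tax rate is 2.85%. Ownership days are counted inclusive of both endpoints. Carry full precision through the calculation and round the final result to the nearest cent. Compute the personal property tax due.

£1,930.35

Days held (January 1 – September 20, 1999): 263 out of 365
Tax = £94,000 × 2.85% × 263/365 = £1,930.3479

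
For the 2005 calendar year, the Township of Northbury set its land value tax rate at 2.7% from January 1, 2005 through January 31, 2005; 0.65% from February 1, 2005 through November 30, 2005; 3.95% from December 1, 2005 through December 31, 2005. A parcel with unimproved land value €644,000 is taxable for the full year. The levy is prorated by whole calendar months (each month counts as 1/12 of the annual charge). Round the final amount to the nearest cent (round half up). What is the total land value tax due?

€7,057.17

January 1 – January 31, 2005: 1 month at 2.7% → €644,000 × 2.7% × 1/12 = €1,449.0000
February 1 – November 30, 2005: 10 months at 0.65% → €644,000 × 0.65% × 10/12 = €3,488.3333
December 1 – December 31, 2005: 1 month at 3.95% → €644,000 × 3.95% × 1/12 = €2,119.8333
Total = €7,057.1667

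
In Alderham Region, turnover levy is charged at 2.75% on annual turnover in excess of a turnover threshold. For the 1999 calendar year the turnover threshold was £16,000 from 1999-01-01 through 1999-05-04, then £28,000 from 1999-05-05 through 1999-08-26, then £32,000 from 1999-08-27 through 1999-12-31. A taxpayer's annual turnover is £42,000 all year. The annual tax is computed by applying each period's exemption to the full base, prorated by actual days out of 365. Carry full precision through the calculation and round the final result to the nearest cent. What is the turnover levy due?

£458.84

1999-01-01 to 1999-05-04: 124 days, exemption £16,000 → (£42,000 − £16,000) × 2.75% × 124/365 = £242.9041
1999-05-05 to 1999-08-26: 114 days, exemption £28,000 → (£42,000 − £28,000) × 2.75% × 114/365 = £120.2466
1999-08-27 to 1999-12-31: 127 days, exemption £32,000 → (£42,000 − £32,000) × 2.75% × 127/365 = £95.6849
Total = £458.8356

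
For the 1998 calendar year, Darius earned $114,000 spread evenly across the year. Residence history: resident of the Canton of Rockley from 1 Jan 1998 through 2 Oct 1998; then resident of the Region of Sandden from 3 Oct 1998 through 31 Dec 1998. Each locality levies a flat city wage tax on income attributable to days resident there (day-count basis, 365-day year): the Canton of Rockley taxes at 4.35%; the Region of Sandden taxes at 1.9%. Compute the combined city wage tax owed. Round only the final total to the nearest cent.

$4,270.32

The Canton of Rockley, 1 Jan – 2 Oct 1998: 275 days → $114,000 × 4.35% × 275/365 = $3,736.2329
The Region of Sandden, 3 Oct – 31 Dec 1998: 90 days → $114,000 × 1.9% × 90/365 = $534.0822
Total = $4,270.3151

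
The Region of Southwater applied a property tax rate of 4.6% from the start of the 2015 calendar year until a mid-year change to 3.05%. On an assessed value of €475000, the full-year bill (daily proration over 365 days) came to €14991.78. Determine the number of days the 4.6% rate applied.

Let d = days at the first rate; then 365 − d days at the second rate.
€475000 × [4.6%·d + 3.05%·(365−d)] / 365 = €14991.78
Solving gives d = 25, so the new rate took effect on January 26, 2015.

25 days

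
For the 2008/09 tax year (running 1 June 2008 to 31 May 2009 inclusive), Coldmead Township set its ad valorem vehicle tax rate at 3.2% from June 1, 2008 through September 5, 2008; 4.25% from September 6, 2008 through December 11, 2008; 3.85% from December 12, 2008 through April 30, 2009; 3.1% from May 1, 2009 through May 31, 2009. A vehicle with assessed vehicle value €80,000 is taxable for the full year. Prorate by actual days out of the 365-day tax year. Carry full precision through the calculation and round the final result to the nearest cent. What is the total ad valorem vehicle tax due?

June 1 – September 5, 2008: 97 days at 3.2% → €80,000 × 3.2% × 97/365 = €680.3288
September 6 – December 11, 2008: 97 days at 4.25% → €80,000 × 4.25% × 97/365 = €903.5616
December 12, 2008 – April 30, 2009: 140 days at 3.85% → €80,000 × 3.85% × 140/365 = €1,181.3699
May 1 – May 31, 2009: 31 days at 3.1% → €80,000 × 3.1% × 31/365 = €210.6301
Total = €2,975.8904

€2,975.89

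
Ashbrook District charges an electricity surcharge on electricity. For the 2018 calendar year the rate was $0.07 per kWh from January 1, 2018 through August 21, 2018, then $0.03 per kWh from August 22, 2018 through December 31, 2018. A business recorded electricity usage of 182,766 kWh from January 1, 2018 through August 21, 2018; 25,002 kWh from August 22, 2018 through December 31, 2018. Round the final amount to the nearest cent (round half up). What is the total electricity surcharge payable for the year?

January 1 – August 21, 2018: 182,766 kWh at $0.07/kWh → $12,793.62
August 22 – December 31, 2018: 25,002 kWh at $0.03/kWh → $750.06

$13,543.68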